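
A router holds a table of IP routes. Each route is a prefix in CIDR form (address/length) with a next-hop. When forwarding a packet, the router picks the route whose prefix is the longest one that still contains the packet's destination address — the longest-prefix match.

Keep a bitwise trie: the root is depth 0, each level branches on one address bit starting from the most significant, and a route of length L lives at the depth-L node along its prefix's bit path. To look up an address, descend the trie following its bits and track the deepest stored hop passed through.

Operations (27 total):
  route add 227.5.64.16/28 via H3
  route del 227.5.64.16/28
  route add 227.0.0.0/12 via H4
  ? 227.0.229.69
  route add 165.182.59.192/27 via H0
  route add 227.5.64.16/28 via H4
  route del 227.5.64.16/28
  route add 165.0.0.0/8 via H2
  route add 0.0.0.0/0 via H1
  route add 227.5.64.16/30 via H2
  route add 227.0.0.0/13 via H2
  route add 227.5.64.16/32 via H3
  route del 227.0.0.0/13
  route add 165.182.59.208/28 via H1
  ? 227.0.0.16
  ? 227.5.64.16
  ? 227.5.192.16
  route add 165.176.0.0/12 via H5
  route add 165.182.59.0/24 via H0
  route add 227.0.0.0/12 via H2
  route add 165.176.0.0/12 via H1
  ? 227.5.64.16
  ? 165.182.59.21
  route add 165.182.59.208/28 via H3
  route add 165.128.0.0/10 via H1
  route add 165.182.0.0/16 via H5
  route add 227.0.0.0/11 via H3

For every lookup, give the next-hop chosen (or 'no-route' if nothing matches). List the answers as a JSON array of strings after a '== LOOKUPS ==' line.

Process each operation:
  add 227.5.64.16/28 -> H3 at depth 28
  - 227.5.64.16/28 clear@28
  add 227.0.0.0/12 -> H4 at depth 12
  Q 227.0.229.69: descend 1110001100000 ; hops seen [H4] ; pick H4
  add 165.182.59.192/27 -> H0 at depth 27
  add 227.5.64.16/28 -> H4 at depth 28
  - 227.5.64.16/28 clear@28
  add 165.0.0.0/8 -> H2 at depth 8
  add 0.0.0.0/0 -> H1 at depth 0
  add 227.5.64.16/30 -> H2 at depth 30
  add 227.0.0.0/13 -> H2 at depth 13
  add 227.5.64.16/32 -> H3 at depth 32
  - 227.0.0.0/13 clear@13
  add 165.182.59.208/28 -> H1 at depth 28
  Q 227.0.0.16: descend 1110001100000 ; hops seen [H1,H4] ; pick H4
  Q 227.5.64.16: descend 11100011000001010100000000010000 ; hops seen [H1,H4,H2,H3] ; pick H3
  Q 227.5.192.16: descend 1110001100000101 ; hops seen [H1,H4] ; pick H4
  add 165.176.0.0/12 -> H5 at depth 12
  add 165.182.59.0/24 -> H0 at depth 24
  add 227.0.0.0/12 -> H2 at depth 12
  add 165.176.0.0/12 -> H1 at depth 12
  Q 227.5.64.16: descend 11100011000001010100000000010000 ; hops seen [H1,H2,H2,H3] ; pick H3
  Q 165.182.59.21: descend 101001011011011000111011 ; hops seen [H1,H2,H1,H0] ; pick H0
  add 165.182.59.208/28 -> H3 at depth 28
  add 165.128.0.0/10 -> H1 at depth 10
  add 165.182.0.0/16 -> H5 at depth 16
  add 227.0.0.0/11 -> H3 at depth 11

== LOOKUPS ==
["H4","H4","H3","H4","H3","H0"]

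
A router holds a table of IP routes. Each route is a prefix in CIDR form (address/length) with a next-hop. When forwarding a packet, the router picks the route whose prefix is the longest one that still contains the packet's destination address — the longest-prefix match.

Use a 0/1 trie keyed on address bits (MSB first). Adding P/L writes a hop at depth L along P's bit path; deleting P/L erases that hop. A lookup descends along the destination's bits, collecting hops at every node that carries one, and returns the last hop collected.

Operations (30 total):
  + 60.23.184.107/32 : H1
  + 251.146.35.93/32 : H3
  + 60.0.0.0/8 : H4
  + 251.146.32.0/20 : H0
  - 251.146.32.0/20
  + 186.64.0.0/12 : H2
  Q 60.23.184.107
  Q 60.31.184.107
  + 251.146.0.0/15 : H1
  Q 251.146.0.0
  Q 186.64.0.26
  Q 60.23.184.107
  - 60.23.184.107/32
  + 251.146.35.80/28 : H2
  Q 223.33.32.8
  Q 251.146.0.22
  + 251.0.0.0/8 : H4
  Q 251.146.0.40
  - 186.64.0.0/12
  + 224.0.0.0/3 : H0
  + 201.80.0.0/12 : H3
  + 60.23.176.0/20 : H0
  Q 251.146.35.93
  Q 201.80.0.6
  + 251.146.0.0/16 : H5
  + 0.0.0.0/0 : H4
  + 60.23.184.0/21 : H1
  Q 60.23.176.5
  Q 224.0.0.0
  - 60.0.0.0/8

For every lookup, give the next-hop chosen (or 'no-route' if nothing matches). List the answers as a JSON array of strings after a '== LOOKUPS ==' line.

Trace:
  add 60.23.184.107/32 -> H1 at depth 32
  add 251.146.35.93/32 -> H3 at depth 32
  add 60.0.0.0/8 -> H4 at depth 8
  add 251.146.32.0/20 -> H0 at depth 20
  - 251.146.32.0/20 clear@20
  add 186.64.0.0/12 -> H2 at depth 12
  lookup 60.23.184.107: bits 00111100000101111011100001101011 walk d0:-→d1:-→d2:-→d3:-→d4:-→d5:-→d6:-→d7:-→d8:H4→d9:-→d10:-→d11:-→d12:-→d13:-→d14:-→d15:-→d16:-→d17:-→d18:-→d19:-→d20:-→d21:-→d22:-→d23:-→d24:-→d25:-→d26:-→d27:-→d28:-→d29:-→d30:-→d31:-→d32:H1 -> H1
  lookup 60.31.184.107: bits 001111000001 walk d0:-→d1:-→d2:-→d3:-→d4:-→d5:-→d6:-→d7:-→d8:H4→d9:-→d10:-→d11:-→d12:- -> H4
  add 251.146.0.0/15 -> H1 at depth 15
  lookup 251.146.0.0: bits 111110111001001000 walk d0:-→d1:-→d2:-→d3:-→d4:-→d5:-→d6:-→d7:-→d8:-→d9:-→d10:-→d11:-→d12:-→d13:-→d14:-→d15:H1→d16:-→d17:-→d18:- -> H1
  lookup 186.64.0.26: bits 101110100100 walk d0:-→d1:-→d2:-→d3:-→d4:-→d5:-→d6:-→d7:-→d8:-→d9:-→d10:-→d11:-→d12:H2 -> H2
  lookup 60.23.184.107: bits 00111100000101111011100001101011 walk d0:-→d1:-→d2:-→d3:-→d4:-→d5:-→d6:-→d7:-→d8:H4→d9:-→d10:-→d11:-→d12:-→d13:-→d14:-→d15:-→d16:-→d17:-→d18:-→d19:-→d20:-→d21:-→d22:-→d23:-→d24:-→d25:-→d26:-→d27:-→d28:-→d29:-→d30:-→d31:-→d32:H1 -> H1
  - 60.23.184.107/32 clear@32
  add 251.146.35.80/28 -> H2 at depth 28
  lookup 223.33.32.8: bits 11 walk d0:-→d1:-→d2:- -> no-route
  lookup 251.146.0.22: bits 111110111001001000 walk d0:-→d1:-→d2:-→d3:-→d4:-→d5:-→d6:-→d7:-→d8:-→d9:-→d10:-→d11:-→d12:-→d13:-→d14:-→d15:H1→d16:-→d17:-→d18:- -> H1
  add 251.0.0.0/8 -> H4 at depth 8
  lookup 251.146.0.40: bits 111110111001001000 walk d0:-→d1:-→d2:-→d3:-→d4:-→d5:-→d6:-→d7:-→d8:H4→d9:-→d10:-→d11:-→d12:-→d13:-→d14:-→d15:H1→d16:-→d17:-→d18:- -> H1
  - 186.64.0.0/12 clear@12
  add 224.0.0.0/3 -> H0 at depth 3
  add 201.80.0.0/12 -> H3 at depth 12
  add 60.23.176.0/20 -> H0 at depth 20
  lookup 251.146.35.93: bits 11111011100100100010001101011101 walk d0:-→d1:-→d2:-→d3:H0→d4:-→d5:-→d6:-→d7:-→d8:H4→d9:-→d10:-→d11:-→d12:-→d13:-→d14:-→d15:H1→d16:-→d17:-→d18:-→d19:-→d20:-→d21:-→d22:-→d23:-→d24:-→d25:-→d26:-→d27:-→d28:H2→d29:-→d30:-→d31:-→d32:H3 -> H3
  lookup 201.80.0.6: bits 110010010101 walk d0:-→d1:-→d2:-→d3:-→d4:-→d5:-→d6:-→d7:-→d8:-→d9:-→d10:-→d11:-→d12:H3 -> H3
  add 251.146.0.0/16 -> H5 at depth 16
  add 0.0.0.0/0 -> H4 at depth 0
  add 60.23.184.0/21 -> H1 at depth 21
  lookup 60.23.176.5: bits 00111100000101111011 walk d0:H4→d1:-→d2:-→d3:-→d4:-→d5:-→d6:-→d7:-→d8:H4→d9:-→d10:-→d11:-→d12:-→d13:-→d14:-→d15:-→d16:-→d17:-→d18:-→d19:-→d20:H0 -> H0
  lookup 224.0.0.0: bits 111 walk d0:H4→d1:-→d2:-→d3:H0 -> H0
  - 60.0.0.0/8 clear@8

== LOOKUPS ==
["H1","H4","H1","H2","H1","no-route","H1","H1","H3","H3","H0","H0"]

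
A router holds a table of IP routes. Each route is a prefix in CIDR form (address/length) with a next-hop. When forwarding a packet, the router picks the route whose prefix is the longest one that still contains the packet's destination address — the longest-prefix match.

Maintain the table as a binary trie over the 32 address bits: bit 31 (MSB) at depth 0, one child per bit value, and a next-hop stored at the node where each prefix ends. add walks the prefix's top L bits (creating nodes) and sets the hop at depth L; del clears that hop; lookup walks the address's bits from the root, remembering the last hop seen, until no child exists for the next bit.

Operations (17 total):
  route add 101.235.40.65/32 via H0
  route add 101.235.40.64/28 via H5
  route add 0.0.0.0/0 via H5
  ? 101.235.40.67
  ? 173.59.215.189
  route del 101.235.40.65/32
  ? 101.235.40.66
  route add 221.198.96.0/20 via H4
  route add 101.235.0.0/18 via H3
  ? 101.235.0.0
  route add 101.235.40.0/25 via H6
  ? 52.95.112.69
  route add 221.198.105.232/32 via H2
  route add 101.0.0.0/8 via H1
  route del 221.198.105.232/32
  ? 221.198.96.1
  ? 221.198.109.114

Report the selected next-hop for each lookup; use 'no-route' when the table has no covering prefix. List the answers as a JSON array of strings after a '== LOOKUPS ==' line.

Process each operation:
  + 101.235.40.65/32 (H0) depth=32
  + 101.235.40.64/28 (H5) depth=28
  + 0.0.0.0/0 (H5) depth=0
  ? 101.235.40.67  path d0:H5→d1:-→d2:-→d3:-→d4:-→d5:-→d6:-→d7:-→d8:-→d9:-→d10:-→d11:-→d12:-→d13:-→d14:-→d15:-→d16:-→d17:-→d18:-→d19:-→d20:-→d21:-→d22:-→d23:-→d24:-→d25:-→d26:-→d27:-→d28:H5→d29:-→d30:-  best=H5
  ? 173.59.215.189  path d0:H5  best=H5
  del 101.235.40.65/32 (clear depth 32)
  ? 101.235.40.66  path d0:H5→d1:-→d2:-→d3:-→d4:-→d5:-→d6:-→d7:-→d8:-→d9:-→d10:-→d11:-→d12:-→d13:-→d14:-→d15:-→d16:-→d17:-→d18:-→d19:-→d20:-→d21:-→d22:-→d23:-→d24:-→d25:-→d26:-→d27:-→d28:H5→d29:-→d30:-  best=H5
  + 221.198.96.0/20 (H4) depth=20
  + 101.235.0.0/18 (H3) depth=18
  ? 101.235.0.0  path d0:H5→d1:-→d2:-→d3:-→d4:-→d5:-→d6:-→d7:-→d8:-→d9:-→d10:-→d11:-→d12:-→d13:-→d14:-→d15:-→d16:-→d17:-→d18:H3  best=H3
  + 101.235.40.0/25 (H6) depth=25
  ? 52.95.112.69  path d0:H5→d1:-  best=H5
  + 221.198.105.232/32 (H2) depth=32
  + 101.0.0.0/8 (H1) depth=8
  del 221.198.105.232/32 (clear depth 32)
  ? 221.198.96.1  path d0:H5→d1:-→d2:-→d3:-→d4:-→d5:-→d6:-→d7:-→d8:-→d9:-→d10:-→d11:-→d12:-→d13:-→d14:-→d15:-→d16:-→d17:-→d18:-→d19:-→d20:H4  best=H4
  ? 221.198.109.114  path d0:H5→d1:-→d2:-→d3:-→d4:-→d5:-→d6:-→d7:-→d8:-→d9:-→d10:-→d11:-→d12:-→d13:-→d14:-→d15:-→d16:-→d17:-→d18:-→d19:-→d20:H4→d21:-  best=H4

== LOOKUPS ==
["H5","H5","H5","H3","H5","H4","H4"]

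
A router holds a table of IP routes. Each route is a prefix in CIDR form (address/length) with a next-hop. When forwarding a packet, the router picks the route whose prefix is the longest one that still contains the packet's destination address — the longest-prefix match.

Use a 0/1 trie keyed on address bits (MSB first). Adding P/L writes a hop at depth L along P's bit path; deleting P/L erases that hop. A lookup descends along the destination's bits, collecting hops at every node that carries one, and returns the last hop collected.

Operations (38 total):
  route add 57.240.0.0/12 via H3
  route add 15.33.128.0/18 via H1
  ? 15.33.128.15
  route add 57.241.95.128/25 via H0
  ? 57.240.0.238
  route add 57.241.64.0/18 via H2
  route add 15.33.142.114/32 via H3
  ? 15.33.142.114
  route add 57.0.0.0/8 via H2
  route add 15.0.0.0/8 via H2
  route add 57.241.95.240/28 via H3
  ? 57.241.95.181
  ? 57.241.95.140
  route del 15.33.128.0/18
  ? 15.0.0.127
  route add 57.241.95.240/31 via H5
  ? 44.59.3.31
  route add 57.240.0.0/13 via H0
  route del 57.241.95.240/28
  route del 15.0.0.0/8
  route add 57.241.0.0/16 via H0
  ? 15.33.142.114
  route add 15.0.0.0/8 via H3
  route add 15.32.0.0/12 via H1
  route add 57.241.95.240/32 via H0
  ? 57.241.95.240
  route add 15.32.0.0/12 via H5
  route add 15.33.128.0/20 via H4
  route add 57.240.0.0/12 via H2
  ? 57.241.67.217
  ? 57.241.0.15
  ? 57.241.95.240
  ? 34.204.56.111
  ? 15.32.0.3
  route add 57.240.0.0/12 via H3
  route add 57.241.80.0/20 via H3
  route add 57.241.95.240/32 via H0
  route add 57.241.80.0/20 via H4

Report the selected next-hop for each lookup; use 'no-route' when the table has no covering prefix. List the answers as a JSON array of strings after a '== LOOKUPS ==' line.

Apply in order:
  add 57.240.0.0/12 -> H3 at depth 12
  add 15.33.128.0/18 -> H1 at depth 18
  Q 15.33.128.15: descend 000011110010000110 ; hops seen [H1] ; pick H1
  add 57.241.95.128/25 -> H0 at depth 25
  Q 57.240.0.238: descend 001110011111000 ; hops seen [H3] ; pick H3
  add 57.241.64.0/18 -> H2 at depth 18
  add 15.33.142.114/32 -> H3 at depth 32
  Q 15.33.142.114: descend 00001111001000011000111001110010 ; hops seen [H1,H3] ; pick H3
  add 57.0.0.0/8 -> H2 at depth 8
  add 15.0.0.0/8 -> H2 at depth 8
  add 57.241.95.240/28 -> H3 at depth 28
  Q 57.241.95.181: descend 0011100111110001010111111 ; hops seen [H2,H3,H2,H0] ; pick H0
  Q 57.241.95.140: descend 0011100111110001010111111 ; hops seen [H2,H3,H2,H0] ; pick H0
  - 15.33.128.0/18 clear@18
  Q 15.0.0.127: descend 0000111100 ; hops seen [H2] ; pick H2
  add 57.241.95.240/31 -> H5 at depth 31
  Q 44.59.3.31: descend 001 ; hops seen [∅] ; pick no-route
  add 57.240.0.0/13 -> H0 at depth 13
  - 57.241.95.240/28 clear@28
  - 15.0.0.0/8 clear@8
  add 57.241.0.0/16 -> H0 at depth 16
  Q 15.33.142.114: descend 00001111001000011000111001110010 ; hops seen [H3] ; pick H3
  add 15.0.0.0/8 -> H3 at depth 8
  add 15.32.0.0/12 -> H1 at depth 12
  add 57.241.95.240/32 -> H0 at depth 32
  Q 57.241.95.240: descend 00111001111100010101111111110000 ; hops seen [H2,H3,H0,H0,H2,H0,H5,H0] ; pick H0
  add 15.32.0.0/12 -> H5 at depth 12
  add 15.33.128.0/20 -> H4 at depth 20
  add 57.240.0.0/12 -> H2 at depth 12
  Q 57.241.67.217: descend 0011100111110001010 ; hops seen [H2,H2,H0,H0,H2] ; pick H2
  Q 57.241.0.15: descend 00111001111100010 ; hops seen [H2,H2,H0,H0] ; pick H0
  Q 57.241.95.240: descend 00111001111100010101111111110000 ; hops seen [H2,H2,H0,H0,H2,H0,H5,H0] ; pick H0
  Q 34.204.56.111: descend 001 ; hops seen [∅] ; pick no-route
  Q 15.32.0.3: descend 000011110010000 ; hops seen [H3,H5] ; pick H5
  add 57.240.0.0/12 -> H3 at depth 12
  add 57.241.80.0/20 -> H3 at depth 20
  add 57.241.95.240/32 -> H0 at depth 32
  add 57.241.80.0/20 -> H4 at depth 20

== LOOKUPS ==
["H1","H3","H3","H0","H0","H2","no-route","H3","H0","H2","H0","H0","no-route","H5"]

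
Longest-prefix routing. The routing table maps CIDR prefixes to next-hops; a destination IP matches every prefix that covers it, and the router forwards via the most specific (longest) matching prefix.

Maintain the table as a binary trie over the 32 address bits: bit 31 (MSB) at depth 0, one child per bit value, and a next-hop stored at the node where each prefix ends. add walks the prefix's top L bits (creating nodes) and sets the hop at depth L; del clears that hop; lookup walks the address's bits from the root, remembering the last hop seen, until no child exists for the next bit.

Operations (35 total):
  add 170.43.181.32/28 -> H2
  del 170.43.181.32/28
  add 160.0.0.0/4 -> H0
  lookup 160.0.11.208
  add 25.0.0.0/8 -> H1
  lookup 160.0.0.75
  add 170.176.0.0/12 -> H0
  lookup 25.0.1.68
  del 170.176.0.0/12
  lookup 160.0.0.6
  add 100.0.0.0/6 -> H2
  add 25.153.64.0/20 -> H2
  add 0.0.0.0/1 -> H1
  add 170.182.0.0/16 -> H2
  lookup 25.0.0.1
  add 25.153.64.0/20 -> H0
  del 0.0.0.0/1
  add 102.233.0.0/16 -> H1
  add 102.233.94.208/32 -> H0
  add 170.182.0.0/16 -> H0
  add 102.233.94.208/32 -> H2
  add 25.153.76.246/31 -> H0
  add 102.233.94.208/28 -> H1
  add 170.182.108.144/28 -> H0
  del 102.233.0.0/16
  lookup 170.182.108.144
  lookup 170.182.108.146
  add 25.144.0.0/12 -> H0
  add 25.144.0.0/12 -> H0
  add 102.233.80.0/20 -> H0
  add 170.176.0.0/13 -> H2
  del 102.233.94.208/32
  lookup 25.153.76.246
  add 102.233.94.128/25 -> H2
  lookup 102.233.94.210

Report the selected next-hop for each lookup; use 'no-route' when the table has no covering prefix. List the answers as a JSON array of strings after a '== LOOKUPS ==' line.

Process each operation:
  + 170.43.181.32/28 (H2) depth=28
  del 170.43.181.32/28 (clear depth 28)
  + 160.0.0.0/4 (H0) depth=4
  lookup 160.0.11.208: bits 1010 walk d0:-→d1:-→d2:-→d3:-→d4:H0 -> H0
  + 25.0.0.0/8 (H1) depth=8
  lookup 160.0.0.75: bits 1010 walk d0:-→d1:-→d2:-→d3:-→d4:H0 -> H0
  + 170.176.0.0/12 (H0) depth=12
  lookup 25.0.1.68: bits 00011001 walk d0:-→d1:-→d2:-→d3:-→d4:-→d5:-→d6:-→d7:-→d8:H1 -> H1
  del 170.176.0.0/12 (clear depth 12)
  lookup 160.0.0.6: bits 1010 walk d0:-→d1:-→d2:-→d3:-→d4:H0 -> H0
  + 100.0.0.0/6 (H2) depth=6
  + 25.153.64.0/20 (H2) depth=20
  + 0.0.0.0/1 (H1) depth=1
  + 170.182.0.0/16 (H2) depth=16
  lookup 25.0.0.1: bits 00011001 walk d0:-→d1:H1→d2:-→d3:-→d4:-→d5:-→d6:-→d7:-→d8:H1 -> H1
  + 25.153.64.0/20 (H0) depth=20
  del 0.0.0.0/1 (clear depth 1)
  + 102.233.0.0/16 (H1) depth=16
  + 102.233.94.208/32 (H0) depth=32
  + 170.182.0.0/16 (H0) depth=16
  + 102.233.94.208/32 (H2) depth=32
  + 25.153.76.246/31 (H0) depth=31
  + 102.233.94.208/28 (H1) depth=28
  + 170.182.108.144/28 (H0) depth=28
  del 102.233.0.0/16 (clear depth 16)
  lookup 170.182.108.144: bits 1010101010110110011011001001 walk d0:-→d1:-→d2:-→d3:-→d4:H0→d5:-→d6:-→d7:-→d8:-→d9:-→d10:-→d11:-→d12:-→d13:-→d14:-→d15:-→d16:H0→d17:-→d18:-→d19:-→d20:-→d21:-→d22:-→d23:-→d24:-→d25:-→d26:-→d27:-→d28:H0 -> H0
  lookup 170.182.108.146: bits 1010101010110110011011001001 walk d0:-→d1:-→d2:-→d3:-→d4:H0→d5:-→d6:-→d7:-→d8:-→d9:-→d10:-→d11:-→d12:-→d13:-→d14:-→d15:-→d16:H0→d17:-→d18:-→d19:-→d20:-→d21:-→d22:-→d23:-→d24:-→d25:-→d26:-→d27:-→d28:H0 -> H0
  + 25.144.0.0/12 (H0) depth=12
  + 25.144.0.0/12 (H0) depth=12
  + 102.233.80.0/20 (H0) depth=20
  + 170.176.0.0/13 (H2) depth=13
  del 102.233.94.208/32 (clear depth 32)
  lookup 25.153.76.246: bits 0001100110011001010011001111011 walk d0:-→d1:-→d2:-→d3:-→d4:-→d5:-→d6:-→d7:-→d8:H1→d9:-→d10:-→d11:-→d12:H0→d13:-→d14:-→d15:-→d16:-→d17:-→d18:-→d19:-→d20:H0→d21:-→d22:-→d23:-→d24:-→d25:-→d26:-→d27:-→d28:-→d29:-→d30:-→d31:H0 -> H0
  + 102.233.94.128/25 (H2) depth=25
  lookup 102.233.94.210: bits 011001101110100101011110110100 walk d0:-→d1:-→d2:-→d3:-→d4:-→d5:-→d6:H2→d7:-→d8:-→d9:-→d10:-→d11:-→d12:-→d13:-→d14:-→d15:-→d16:-→d17:-→d18:-→d19:-→d20:H0→d21:-→d22:-→d23:-→d24:-→d25:H2→d26:-→d27:-→d28:H1→d29:-→d30:- -> H1

== LOOKUPS ==
["H0","H0","H1","H0","H1","H0","H0","H0","H1"]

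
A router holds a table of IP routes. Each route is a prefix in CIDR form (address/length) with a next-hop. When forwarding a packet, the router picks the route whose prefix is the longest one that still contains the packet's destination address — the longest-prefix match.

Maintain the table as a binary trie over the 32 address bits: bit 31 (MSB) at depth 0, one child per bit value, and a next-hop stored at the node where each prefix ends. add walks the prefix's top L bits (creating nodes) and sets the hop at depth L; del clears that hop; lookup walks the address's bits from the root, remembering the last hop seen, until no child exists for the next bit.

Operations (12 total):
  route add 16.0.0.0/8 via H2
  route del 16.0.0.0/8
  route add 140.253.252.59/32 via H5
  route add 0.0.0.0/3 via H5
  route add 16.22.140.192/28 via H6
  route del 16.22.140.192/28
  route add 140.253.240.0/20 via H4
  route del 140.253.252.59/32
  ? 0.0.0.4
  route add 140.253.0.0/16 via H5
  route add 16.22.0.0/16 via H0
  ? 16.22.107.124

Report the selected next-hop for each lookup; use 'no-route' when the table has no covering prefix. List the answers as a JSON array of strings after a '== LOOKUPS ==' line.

Trace:
  + 16.0.0.0/8 (H2) depth=8
  del 16.0.0.0/8 (clear depth 8)
  + 140.253.252.59/32 (H5) depth=32
  + 0.0.0.0/3 (H5) depth=3
  + 16.22.140.192/28 (H6) depth=28
  del 16.22.140.192/28 (clear depth 28)
  + 140.253.240.0/20 (H4) depth=20
  del 140.253.252.59/32 (clear depth 32)
  lookup 0.0.0.4: bits 000 walk d0:-→d1:-→d2:-→d3:H5 -> H5
  + 140.253.0.0/16 (H5) depth=16
  + 16.22.0.0/16 (H0) depth=16
  lookup 16.22.107.124: bits 0001000000010110 walk d0:-→d1:-→d2:-→d3:H5→d4:-→d5:-→d6:-→d7:-→d8:-→d9:-→d10:-→d11:-→d12:-→d13:-→d14:-→d15:-→d16:H0 -> H0

== LOOKUPS ==
["H5","H0"]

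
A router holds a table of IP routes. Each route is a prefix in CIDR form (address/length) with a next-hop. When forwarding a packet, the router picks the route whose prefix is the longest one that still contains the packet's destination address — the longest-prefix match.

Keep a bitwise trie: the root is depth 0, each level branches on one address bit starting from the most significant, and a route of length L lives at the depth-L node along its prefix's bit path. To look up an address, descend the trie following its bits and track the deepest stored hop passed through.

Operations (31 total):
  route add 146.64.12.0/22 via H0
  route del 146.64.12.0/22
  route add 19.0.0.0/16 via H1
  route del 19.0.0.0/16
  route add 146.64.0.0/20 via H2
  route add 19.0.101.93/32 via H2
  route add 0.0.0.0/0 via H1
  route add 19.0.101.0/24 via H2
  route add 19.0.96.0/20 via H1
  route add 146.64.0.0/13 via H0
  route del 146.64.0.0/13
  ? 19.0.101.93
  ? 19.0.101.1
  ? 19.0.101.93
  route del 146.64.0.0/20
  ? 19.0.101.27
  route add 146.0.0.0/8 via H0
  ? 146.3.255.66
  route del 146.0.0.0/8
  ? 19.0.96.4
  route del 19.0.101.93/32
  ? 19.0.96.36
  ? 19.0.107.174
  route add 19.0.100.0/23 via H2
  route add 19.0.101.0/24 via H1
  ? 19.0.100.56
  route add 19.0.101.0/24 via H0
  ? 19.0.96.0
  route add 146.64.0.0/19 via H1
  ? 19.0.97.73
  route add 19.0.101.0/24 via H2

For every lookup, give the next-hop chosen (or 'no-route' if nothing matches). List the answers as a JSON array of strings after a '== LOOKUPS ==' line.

Process each operation:
  add 146.64.12.0/22 -> H0 at depth 22
  del 146.64.12.0/22 (clear depth 22)
  add 19.0.0.0/16 -> H1 at depth 16
  del 19.0.0.0/16 (clear depth 16)
  add 146.64.0.0/20 -> H2 at depth 20
  add 19.0.101.93/32 -> H2 at depth 32
  add 0.0.0.0/0 -> H1 at depth 0
  add 19.0.101.0/24 -> H2 at depth 24
  add 19.0.96.0/20 -> H1 at depth 20
  add 146.64.0.0/13 -> H0 at depth 13
  del 146.64.0.0/13 (clear depth 13)
  lookup 19.0.101.93: bits 00010011000000000110010101011101 walk d0:H1→d1:-→d2:-→d3:-→d4:-→d5:-→d6:-→d7:-→d8:-→d9:-→d10:-→d11:-→d12:-→d13:-→d14:-→d15:-→d16:-→d17:-→d18:-→d19:-→d20:H1→d21:-→d22:-→d23:-→d24:H2→d25:-→d26:-→d27:-→d28:-→d29:-→d30:-→d31:-→d32:H2 -> H2
  lookup 19.0.101.1: bits 0001001100000000011001010 walk d0:H1→d1:-→d2:-→d3:-→d4:-→d5:-→d6:-→d7:-→d8:-→d9:-→d10:-→d11:-→d12:-→d13:-→d14:-→d15:-→d16:-→d17:-→d18:-→d19:-→d20:H1→d21:-→d22:-→d23:-→d24:H2→d25:- -> H2
  lookup 19.0.101.93: bits 00010011000000000110010101011101 walk d0:H1→d1:-→d2:-→d3:-→d4:-→d5:-→d6:-→d7:-→d8:-→d9:-→d10:-→d11:-→d12:-→d13:-→d14:-→d15:-→d16:-→d17:-→d18:-→d19:-→d20:H1→d21:-→d22:-→d23:-→d24:H2→d25:-→d26:-→d27:-→d28:-→d29:-→d30:-→d31:-→d32:H2 -> H2
  del 146.64.0.0/20 (clear depth 20)
  lookup 19.0.101.27: bits 0001001100000000011001010 walk d0:H1→d1:-→d2:-→d3:-→d4:-→d5:-→d6:-→d7:-→d8:-→d9:-→d10:-→d11:-→d12:-→d13:-→d14:-→d15:-→d16:-→d17:-→d18:-→d19:-→d20:H1→d21:-→d22:-→d23:-→d24:H2→d25:- -> H2
  add 146.0.0.0/8 -> H0 at depth 8
  lookup 146.3.255.66: bits 100100100 walk d0:H1→d1:-→d2:-→d3:-→d4:-→d5:-→d6:-→d7:-→d8:H0→d9:- -> H0
  del 146.0.0.0/8 (clear depth 8)
  lookup 19.0.96.4: bits 000100110000000001100 walk d0:H1→d1:-→d2:-→d3:-→d4:-→d5:-→d6:-→d7:-→d8:-→d9:-→d10:-→d11:-→d12:-→d13:-→d14:-→d15:-→d16:-→d17:-→d18:-→d19:-→d20:H1→d21:- -> H1
  del 19.0.101.93/32 (clear depth 32)
  lookup 19.0.96.36: bits 000100110000000001100 walk d0:H1→d1:-→d2:-→d3:-→d4:-→d5:-→d6:-→d7:-→d8:-→d9:-→d10:-→d11:-→d12:-→d13:-→d14:-→d15:-→d16:-→d17:-→d18:-→d19:-→d20:H1→d21:- -> H1
  lookup 19.0.107.174: bits 00010011000000000110 walk d0:H1→d1:-→d2:-→d3:-→d4:-→d5:-→d6:-→d7:-→d8:-→d9:-→d10:-→d11:-→d12:-→d13:-→d14:-→d15:-→d16:-→d17:-→d18:-→d19:-→d20:H1 -> H1
  add 19.0.100.0/23 -> H2 at depth 23
  add 19.0.101.0/24 -> H1 at depth 24
  lookup 19.0.100.56: bits 00010011000000000110010 walk d0:H1→d1:-→d2:-→d3:-→d4:-→d5:-→d6:-→d7:-→d8:-→d9:-→d10:-→d11:-→d12:-→d13:-→d14:-→d15:-→d16:-→d17:-→d18:-→d19:-→d20:H1→d21:-→d22:-→d23:H2 -> H2
  add 19.0.101.0/24 -> H0 at depth 24
  lookup 19.0.96.0: bits 000100110000000001100 walk d0:H1→d1:-→d2:-→d3:-→d4:-→d5:-→d6:-→d7:-→d8:-→d9:-→d10:-→d11:-→d12:-→d13:-→d14:-→d15:-→d16:-→d17:-→d18:-→d19:-→d20:H1→d21:- -> H1
  add 146.64.0.0/19 -> H1 at depth 19
  lookup 19.0.97.73: bits 000100110000000001100 walk d0:H1→d1:-→d2:-→d3:-→d4:-→d5:-→d6:-→d7:-→d8:-→d9:-→d10:-→d11:-→d12:-→d13:-→d14:-→d15:-→d16:-→d17:-→d18:-→d19:-→d20:H1→d21:- -> H1
  add 19.0.101.0/24 -> H2 at depth 24

== LOOKUPS ==
["H2","H2","H2","H2","H0","H1","H1","H1","H2","H1","H1"]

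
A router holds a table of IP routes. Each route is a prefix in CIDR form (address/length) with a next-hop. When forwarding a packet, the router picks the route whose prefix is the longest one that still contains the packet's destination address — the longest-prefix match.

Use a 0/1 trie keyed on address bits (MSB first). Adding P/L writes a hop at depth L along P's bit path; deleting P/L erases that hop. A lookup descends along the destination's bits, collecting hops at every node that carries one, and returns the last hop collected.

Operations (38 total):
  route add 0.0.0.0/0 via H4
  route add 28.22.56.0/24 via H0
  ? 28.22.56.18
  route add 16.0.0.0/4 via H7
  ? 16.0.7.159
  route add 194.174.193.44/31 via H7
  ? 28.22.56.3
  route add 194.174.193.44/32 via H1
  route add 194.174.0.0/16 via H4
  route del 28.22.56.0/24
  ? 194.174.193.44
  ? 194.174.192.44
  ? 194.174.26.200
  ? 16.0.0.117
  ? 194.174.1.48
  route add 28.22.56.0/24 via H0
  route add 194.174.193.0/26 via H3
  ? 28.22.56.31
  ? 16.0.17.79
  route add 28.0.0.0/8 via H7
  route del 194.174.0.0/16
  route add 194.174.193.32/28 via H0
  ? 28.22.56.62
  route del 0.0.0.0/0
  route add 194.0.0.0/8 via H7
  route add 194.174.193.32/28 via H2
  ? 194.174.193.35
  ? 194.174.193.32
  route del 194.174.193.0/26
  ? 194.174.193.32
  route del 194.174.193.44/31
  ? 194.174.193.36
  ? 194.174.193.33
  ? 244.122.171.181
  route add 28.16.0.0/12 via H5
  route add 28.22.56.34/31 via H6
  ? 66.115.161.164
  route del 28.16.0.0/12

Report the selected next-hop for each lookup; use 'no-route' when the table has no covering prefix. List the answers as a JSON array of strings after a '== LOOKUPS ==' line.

Process each operation:
  + 0.0.0.0/0 (H4) depth=0
  + 28.22.56.0/24 (H0) depth=24
  lookup 28.22.56.18: bits 000111000001011000111000 walk d0:H4→d1:-→d2:-→d3:-→d4:-→d5:-→d6:-→d7:-→d8:-→d9:-→d10:-→d11:-→d12:-→d13:-→d14:-→d15:-→d16:-→d17:-→d18:-→d19:-→d20:-→d21:-→d22:-→d23:-→d24:H0 -> H0
  + 16.0.0.0/4 (H7) depth=4
  lookup 16.0.7.159: bits 0001 walk d0:H4→d1:-→d2:-→d3:-→d4:H7 -> H7
  + 194.174.193.44/31 (H7) depth=31
  lookup 28.22.56.3: bits 000111000001011000111000 walk d0:H4→d1:-→d2:-→d3:-→d4:H7→d5:-→d6:-→d7:-→d8:-→d9:-→d10:-→d11:-→d12:-→d13:-→d14:-→d15:-→d16:-→d17:-→d18:-→d19:-→d20:-→d21:-→d22:-→d23:-→d24:H0 -> H0
  + 194.174.193.44/32 (H1) depth=32
  + 194.174.0.0/16 (H4) depth=16
  - 28.22.56.0/24 clear@24
  lookup 194.174.193.44: bits 11000010101011101100000100101100 walk d0:H4→d1:-→d2:-→d3:-→d4:-→d5:-→d6:-→d7:-→d8:-→d9:-→d10:-→d11:-→d12:-→d13:-→d14:-→d15:-→d16:H4→d17:-→d18:-→d19:-→d20:-→d21:-→d22:-→d23:-→d24:-→d25:-→d26:-→d27:-→d28:-→d29:-→d30:-→d31:H7→d32:H1 -> H1
  lookup 194.174.192.44: bits 11000010101011101100000 walk d0:H4→d1:-→d2:-→d3:-→d4:-→d5:-→d6:-→d7:-→d8:-→d9:-→d10:-→d11:-→d12:-→d13:-→d14:-→d15:-→d16:H4→d17:-→d18:-→d19:-→d20:-→d21:-→d22:-→d23:- -> H4
  lookup 194.174.26.200: bits 1100001010101110 walk d0:H4→d1:-→d2:-→d3:-→d4:-→d5:-→d6:-→d7:-→d8:-→d9:-→d10:-→d11:-→d12:-→d13:-→d14:-→d15:-→d16:H4 -> H4
  lookup 16.0.0.117: bits 0001 walk d0:H4→d1:-→d2:-→d3:-→d4:H7 -> H7
  lookup 194.174.1.48: bits 1100001010101110 walk d0:H4→d1:-→d2:-→d3:-→d4:-→d5:-→d6:-→d7:-→d8:-→d9:-→d10:-→d11:-→d12:-→d13:-→d14:-→d15:-→d16:H4 -> H4
  + 28.22.56.0/24 (H0) depth=24
  + 194.174.193.0/26 (H3) depth=26
  lookup 28.22.56.31: bits 000111000001011000111000 walk d0:H4→d1:-→d2:-→d3:-→d4:H7→d5:-→d6:-→d7:-→d8:-→d9:-→d10:-→d11:-→d12:-→d13:-→d14:-→d15:-→d16:-→d17:-→d18:-→d19:-→d20:-→d21:-→d22:-→d23:-→d24:H0 -> H0
  lookup 16.0.17.79: bits 0001 walk d0:H4→d1:-→d2:-→d3:-→d4:H7 -> H7
  + 28.0.0.0/8 (H7) depth=8
  - 194.174.0.0/16 clear@16
  + 194.174.193.32/28 (H0) depth=28
  lookup 28.22.56.62: bits 000111000001011000111000 walk d0:H4→d1:-→d2:-→d3:-→d4:H7→d5:-→d6:-→d7:-→d8:H7→d9:-→d10:-→d11:-→d12:-→d13:-→d14:-→d15:-→d16:-→d17:-→d18:-→d19:-→d20:-→d21:-→d22:-→d23:-→d24:H0 -> H0
  - 0.0.0.0/0 clear@0
  + 194.0.0.0/8 (H7) depth=8
  + 194.174.193.32/28 (H2) depth=28
  lookup 194.174.193.35: bits 1100001010101110110000010010 walk d0:-→d1:-→d2:-→d3:-→d4:-→d5:-→d6:-→d7:-→d8:H7→d9:-→d10:-→d11:-→d12:-→d13:-→d14:-→d15:-→d16:-→d17:-→d18:-→d19:-→d20:-→d21:-→d22:-→d23:-→d24:-→d25:-→d26:H3→d27:-→d28:H2 -> H2
  lookup 194.174.193.32: bits 1100001010101110110000010010 walk d0:-→d1:-→d2:-→d3:-→d4:-→d5:-→d6:-→d7:-→d8:H7→d9:-→d10:-→d11:-→d12:-→d13:-→d14:-→d15:-→d16:-→d17:-→d18:-→d19:-→d20:-→d21:-→d22:-→d23:-→d24:-→d25:-→d26:H3→d27:-→d28:H2 -> H2
  - 194.174.193.0/26 clear@26
  lookup 194.174.193.32: bits 1100001010101110110000010010 walk d0:-→d1:-→d2:-→d3:-→d4:-→d5:-→d6:-→d7:-→d8:H7→d9:-→d10:-→d11:-→d12:-→d13:-→d14:-→d15:-→d16:-→d17:-→d18:-→d19:-→d20:-→d21:-→d22:-→d23:-→d24:-→d25:-→d26:-→d27:-→d28:H2 -> H2
  - 194.174.193.44/31 clear@31
  lookup 194.174.193.36: bits 1100001010101110110000010010 walk d0:-→d1:-→d2:-→d3:-→d4:-→d5:-→d6:-→d7:-→d8:H7→d9:-→d10:-→d11:-→d12:-→d13:-→d14:-→d15:-→d16:-→d17:-→d18:-→d19:-→d20:-→d21:-→d22:-→d23:-→d24:-→d25:-→d26:-→d27:-→d28:H2 -> H2
  lookup 194.174.193.33: bits 1100001010101110110000010010 walk d0:-→d1:-→d2:-→d3:-→d4:-→d5:-→d6:-→d7:-→d8:H7→d9:-→d10:-→d11:-→d12:-→d13:-→d14:-→d15:-→d16:-→d17:-→d18:-→d19:-→d20:-→d21:-→d22:-→d23:-→d24:-→d25:-→d26:-→d27:-→d28:H2 -> H2
  lookup 244.122.171.181: bits 11 walk d0:-→d1:-→d2:- -> no-route
  + 28.16.0.0/12 (H5) depth=12
  + 28.22.56.34/31 (H6) depth=31
  lookup 66.115.161.164: bits 0 walk d0:-→d1:- -> no-route
  - 28.16.0.0/12 clear@12

== LOOKUPS ==
["H0","H7","H0","H1","H4","H4","H7","H4","H0","H7","H0","H2","H2","H2","H2","H2","no-route","no-route"]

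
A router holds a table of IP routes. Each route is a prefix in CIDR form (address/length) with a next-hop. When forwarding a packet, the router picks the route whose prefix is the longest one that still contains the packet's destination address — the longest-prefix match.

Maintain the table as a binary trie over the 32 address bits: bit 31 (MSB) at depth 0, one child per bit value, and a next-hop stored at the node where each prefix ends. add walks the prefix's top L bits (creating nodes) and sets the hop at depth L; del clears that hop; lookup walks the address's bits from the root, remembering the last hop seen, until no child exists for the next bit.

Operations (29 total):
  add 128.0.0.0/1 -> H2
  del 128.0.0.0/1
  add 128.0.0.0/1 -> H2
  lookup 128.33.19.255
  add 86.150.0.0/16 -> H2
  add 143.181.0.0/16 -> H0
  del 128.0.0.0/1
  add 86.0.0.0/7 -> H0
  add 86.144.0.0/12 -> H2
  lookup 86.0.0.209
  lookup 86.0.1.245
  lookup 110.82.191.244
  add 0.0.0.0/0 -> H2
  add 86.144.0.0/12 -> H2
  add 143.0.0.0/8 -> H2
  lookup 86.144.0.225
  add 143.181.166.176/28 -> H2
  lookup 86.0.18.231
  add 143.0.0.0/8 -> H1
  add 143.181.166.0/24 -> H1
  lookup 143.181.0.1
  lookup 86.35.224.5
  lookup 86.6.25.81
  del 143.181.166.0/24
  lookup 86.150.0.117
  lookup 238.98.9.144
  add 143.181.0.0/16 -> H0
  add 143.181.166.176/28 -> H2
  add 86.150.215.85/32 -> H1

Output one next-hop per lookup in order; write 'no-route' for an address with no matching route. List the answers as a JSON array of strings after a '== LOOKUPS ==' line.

Process each operation:
  + 128.0.0.0/1 (H2) depth=1
  del 128.0.0.0/1 (clear depth 1)
  + 128.0.0.0/1 (H2) depth=1
  Q 128.33.19.255: descend 1 ; hops seen [H2] ; pick H2
  + 86.150.0.0/16 (H2) depth=16
  + 143.181.0.0/16 (H0) depth=16
  del 128.0.0.0/1 (clear depth 1)
  + 86.0.0.0/7 (H0) depth=7
  + 86.144.0.0/12 (H2) depth=12
  Q 86.0.0.209: descend 01010110 ; hops seen [H0] ; pick H0
  Q 86.0.1.245: descend 01010110 ; hops seen [H0] ; pick H0
  Q 110.82.191.244: descend 01 ; hops seen [∅] ; pick no-route
  + 0.0.0.0/0 (H2) depth=0
  + 86.144.0.0/12 (H2) depth=12
  + 143.0.0.0/8 (H2) depth=8
  Q 86.144.0.225: descend 0101011010010 ; hops seen [H2,H0,H2] ; pick H2
  + 143.181.166.176/28 (H2) depth=28
  Q 86.0.18.231: descend 01010110 ; hops seen [H2,H0] ; pick H0
  + 143.0.0.0/8 (H1) depth=8
  + 143.181.166.0/24 (H1) depth=24
  Q 143.181.0.1: descend 1000111110110101 ; hops seen [H2,H1,H0] ; pick H0
  Q 86.35.224.5: descend 01010110 ; hops seen [H2,H0] ; pick H0
  Q 86.6.25.81: descend 01010110 ; hops seen [H2,H0] ; pick H0
  del 143.181.166.0/24 (clear depth 24)
  Q 86.150.0.117: descend 0101011010010110 ; hops seen [H2,H0,H2,H2] ; pick H2
  Q 238.98.9.144: descend 1 ; hops seen [H2] ; pick H2
  + 143.181.0.0/16 (H0) depth=16
  + 143.181.166.176/28 (H2) depth=28
  + 86.150.215.85/32 (H1) depth=32

== LOOKUPS ==
["H2","H0","H0","no-route","H2","H0","H0","H0","H0","H2","H2"]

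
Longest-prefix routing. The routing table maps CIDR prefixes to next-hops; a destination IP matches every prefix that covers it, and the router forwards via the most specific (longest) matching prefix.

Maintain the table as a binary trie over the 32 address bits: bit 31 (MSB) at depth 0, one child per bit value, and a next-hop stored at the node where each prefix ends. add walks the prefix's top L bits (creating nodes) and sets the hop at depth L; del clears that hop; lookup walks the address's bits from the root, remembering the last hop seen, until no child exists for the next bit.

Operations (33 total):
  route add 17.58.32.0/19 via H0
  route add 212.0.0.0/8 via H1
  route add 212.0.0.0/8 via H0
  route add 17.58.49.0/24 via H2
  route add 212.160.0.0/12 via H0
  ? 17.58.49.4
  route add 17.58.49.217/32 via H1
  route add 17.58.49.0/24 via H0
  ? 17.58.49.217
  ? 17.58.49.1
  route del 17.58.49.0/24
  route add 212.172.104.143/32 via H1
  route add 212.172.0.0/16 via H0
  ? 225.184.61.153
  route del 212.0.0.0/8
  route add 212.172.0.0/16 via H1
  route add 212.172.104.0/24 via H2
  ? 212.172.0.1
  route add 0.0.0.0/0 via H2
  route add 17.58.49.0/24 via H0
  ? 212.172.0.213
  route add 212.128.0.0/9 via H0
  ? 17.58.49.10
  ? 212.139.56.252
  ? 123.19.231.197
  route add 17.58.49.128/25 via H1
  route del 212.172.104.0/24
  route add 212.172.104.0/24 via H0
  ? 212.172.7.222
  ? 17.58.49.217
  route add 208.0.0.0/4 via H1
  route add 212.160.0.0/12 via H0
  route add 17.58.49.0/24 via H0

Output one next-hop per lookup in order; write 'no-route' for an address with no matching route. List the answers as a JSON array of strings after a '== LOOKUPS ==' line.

Apply in order:
  + 17.58.32.0/19 (H0) depth=19
  + 212.0.0.0/8 (H1) depth=8
  + 212.0.0.0/8 (H0) depth=8
  + 17.58.49.0/24 (H2) depth=24
  + 212.160.0.0/12 (H0) depth=12
  Q 17.58.49.4: descend 000100010011101000110001 ; hops seen [H0,H2] ; pick H2
  + 17.58.49.217/32 (H1) depth=32
  + 17.58.49.0/24 (H0) depth=24
  Q 17.58.49.217: descend 00010001001110100011000111011001 ; hops seen [H0,H0,H1] ; pick H1
  Q 17.58.49.1: descend 000100010011101000110001 ; hops seen [H0,H0] ; pick H0
  del 17.58.49.0/24 (clear depth 24)
  + 212.172.104.143/32 (H1) depth=32
  + 212.172.0.0/16 (H0) depth=16
  Q 225.184.61.153: descend 11 ; hops seen [∅] ; pick no-route
  del 212.0.0.0/8 (clear depth 8)
  + 212.172.0.0/16 (H1) depth=16
  + 212.172.104.0/24 (H2) depth=24
  Q 212.172.0.1: descend 11010100101011000 ; hops seen [H0,H1] ; pick H1
  + 0.0.0.0/0 (H2) depth=0
  + 17.58.49.0/24 (H0) depth=24
  Q 212.172.0.213: descend 11010100101011000 ; hops seen [H2,H0,H1] ; pick H1
  + 212.128.0.0/9 (H0) depth=9
  Q 17.58.49.10: descend 000100010011101000110001 ; hops seen [H2,H0,H0] ; pick H0
  Q 212.139.56.252: descend 1101010010 ; hops seen [H2,H0] ; pick H0
  Q 123.19.231.197: descend 0 ; hops seen [H2] ; pick H2
  + 17.58.49.128/25 (H1) depth=25
  del 212.172.104.0/24 (clear depth 24)
  + 212.172.104.0/24 (H0) depth=24
  Q 212.172.7.222: descend 11010100101011000 ; hops seen [H2,H0,H0,H1] ; pick H1
  Q 17.58.49.217: descend 00010001001110100011000111011001 ; hops seen [H2,H0,H0,H1,H1] ; pick H1
  + 208.0.0.0/4 (H1) depth=4
  + 212.160.0.0/12 (H0) depth=12
  + 17.58.49.0/24 (H0) depth=24

== LOOKUPS ==
["H2","H1","H0","no-route","H1","H1","H0","H0","H2","H1","H1"]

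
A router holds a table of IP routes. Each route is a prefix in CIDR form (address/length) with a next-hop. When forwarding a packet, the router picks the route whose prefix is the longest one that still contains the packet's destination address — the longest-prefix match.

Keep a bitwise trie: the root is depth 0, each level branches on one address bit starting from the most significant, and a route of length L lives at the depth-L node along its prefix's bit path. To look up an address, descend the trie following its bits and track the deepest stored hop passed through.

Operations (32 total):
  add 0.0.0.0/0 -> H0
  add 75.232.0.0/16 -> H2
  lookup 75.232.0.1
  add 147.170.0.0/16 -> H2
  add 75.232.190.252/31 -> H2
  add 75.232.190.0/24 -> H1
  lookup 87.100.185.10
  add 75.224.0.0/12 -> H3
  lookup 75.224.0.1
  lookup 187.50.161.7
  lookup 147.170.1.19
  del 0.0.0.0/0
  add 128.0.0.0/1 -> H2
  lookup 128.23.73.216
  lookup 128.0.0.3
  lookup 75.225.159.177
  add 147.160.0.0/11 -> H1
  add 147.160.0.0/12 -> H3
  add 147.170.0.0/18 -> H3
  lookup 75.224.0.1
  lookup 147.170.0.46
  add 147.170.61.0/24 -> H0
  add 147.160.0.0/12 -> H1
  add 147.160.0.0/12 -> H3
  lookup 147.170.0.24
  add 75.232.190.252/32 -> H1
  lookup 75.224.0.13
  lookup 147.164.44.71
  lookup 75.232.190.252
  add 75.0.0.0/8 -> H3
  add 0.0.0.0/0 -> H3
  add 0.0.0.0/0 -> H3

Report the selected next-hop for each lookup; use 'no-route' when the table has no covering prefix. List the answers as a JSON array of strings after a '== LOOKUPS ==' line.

Process each operation:
  add 0.0.0.0/0 -> H0 at depth 0
  add 75.232.0.0/16 -> H2 at depth 16
  ? 75.232.0.1  path d0:H0→d1:-→d2:-→d3:-→d4:-→d5:-→d6:-→d7:-→d8:-→d9:-→d10:-→d11:-→d12:-→d13:-→d14:-→d15:-→d16:H2  best=H2
  add 147.170.0.0/16 -> H2 at depth 16
  add 75.232.190.252/31 -> H2 at depth 31
  add 75.232.190.0/24 -> H1 at depth 24
  ? 87.100.185.10  path d0:H0→d1:-→d2:-→d3:-  best=H0
  add 75.224.0.0/12 -> H3 at depth 12
  ? 75.224.0.1  path d0:H0→d1:-→d2:-→d3:-→d4:-→d5:-→d6:-→d7:-→d8:-→d9:-→d10:-→d11:-→d12:H3  best=H3
  ? 187.50.161.7  path d0:H0→d1:-→d2:-  best=H0
  ? 147.170.1.19  path d0:H0→d1:-→d2:-→d3:-→d4:-→d5:-→d6:-→d7:-→d8:-→d9:-→d10:-→d11:-→d12:-→d13:-→d14:-→d15:-→d16:H2  best=H2
  del 0.0.0.0/0 (clear depth 0)
  add 128.0.0.0/1 -> H2 at depth 1
  ? 128.23.73.216  path d0:-→d1:H2→d2:-→d3:-  best=H2
  ? 128.0.0.3  path d0:-→d1:H2→d2:-→d3:-  best=H2
  ? 75.225.159.177  path d0:-→d1:-→d2:-→d3:-→d4:-→d5:-→d6:-→d7:-→d8:-→d9:-→d10:-→d11:-→d12:H3  best=H3
  add 147.160.0.0/11 -> H1 at depth 11
  add 147.160.0.0/12 -> H3 at depth 12
  add 147.170.0.0/18 -> H3 at depth 18
  ? 75.224.0.1  path d0:-→d1:-→d2:-→d3:-→d4:-→d5:-→d6:-→d7:-→d8:-→d9:-→d10:-→d11:-→d12:H3  best=H3
  ? 147.170.0.46  path d0:-→d1:H2→d2:-→d3:-→d4:-→d5:-→d6:-→d7:-→d8:-→d9:-→d10:-→d11:H1→d12:H3→d13:-→d14:-→d15:-→d16:H2→d17:-→d18:H3  best=H3
  add 147.170.61.0/24 -> H0 at depth 24
  add 147.160.0.0/12 -> H1 at depth 12
  add 147.160.0.0/12 -> H3 at depth 12
  ? 147.170.0.24  path d0:-→d1:H2→d2:-→d3:-→d4:-→d5:-→d6:-→d7:-→d8:-→d9:-→d10:-→d11:H1→d12:H3→d13:-→d14:-→d15:-→d16:H2→d17:-→d18:H3  best=H3
  add 75.232.190.252/32 -> H1 at depth 32
  ? 75.224.0.13  path d0:-→d1:-→d2:-→d3:-→d4:-→d5:-→d6:-→d7:-→d8:-→d9:-→d10:-→d11:-→d12:H3  best=H3
  ? 147.164.44.71  path d0:-→d1:H2→d2:-→d3:-→d4:-→d5:-→d6:-→d7:-→d8:-→d9:-→d10:-→d11:H1→d12:H3  best=H3
  ? 75.232.190.252  path d0:-→d1:-→d2:-→d3:-→d4:-→d5:-→d6:-→d7:-→d8:-→d9:-→d10:-→d11:-→d12:H3→d13:-→d14:-→d15:-→d16:H2→d17:-→d18:-→d19:-→d20:-→d21:-→d22:-→d23:-→d24:H1→d25:-→d26:-→d27:-→d28:-→d29:-→d30:-→d31:H2→d32:H1  best=H1
  add 75.0.0.0/8 -> H3 at depth 8
  add 0.0.0.0/0 -> H3 at depth 0
  add 0.0.0.0/0 -> H3 at depth 0

== LOOKUPS ==
["H2","H0","H3","H0","H2","H2","H2","H3","H3","H3","H3","H3","H3","H1"]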